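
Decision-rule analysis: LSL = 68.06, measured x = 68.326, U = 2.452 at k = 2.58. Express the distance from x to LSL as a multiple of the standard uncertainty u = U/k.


u = U / k = 2.452 / 2.58 = 0.9503876
margin = |LSL - x| = |68.06 - 68.326| = 0.266
z = margin / u = 0.266 / 0.9503876
z = 0.2799

0.2799


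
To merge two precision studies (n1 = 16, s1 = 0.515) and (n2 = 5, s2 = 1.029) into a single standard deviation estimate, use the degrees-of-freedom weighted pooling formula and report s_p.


s_p = sqrt(((n1-1)*s1^2 + (n2-1)*s2^2) / (n1+n2-2))
numerator = (16-1)*0.515^2 + (5-1)*1.029^2 = 3.978375 + 4.235364 = 8.213739
denominator = 16 + 5 - 2 = 19
s_p^2 = 8.213739 / 19 = 0.43230205
s_p = sqrt(0.43230205) = 0.6575

0.6575


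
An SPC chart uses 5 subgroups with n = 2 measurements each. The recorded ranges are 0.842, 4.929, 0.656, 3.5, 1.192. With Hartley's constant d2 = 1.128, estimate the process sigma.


R_bar = (0.842 + 4.929 + 0.656 + 3.5 + 1.192) / 5
R_bar = 11.119 / 5 = 2.2238
sigma_hat = R_bar / d2 = 2.2238 / 1.128 = 1.9715

1.9715


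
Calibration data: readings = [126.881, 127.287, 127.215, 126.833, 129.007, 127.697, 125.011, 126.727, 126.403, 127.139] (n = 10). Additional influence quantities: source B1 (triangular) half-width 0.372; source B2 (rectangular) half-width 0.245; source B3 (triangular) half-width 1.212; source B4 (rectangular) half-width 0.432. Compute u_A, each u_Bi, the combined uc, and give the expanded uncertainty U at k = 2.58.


mean = (126.881 + 127.287 + 127.215 + 126.833 + 129.007 + 127.697 + 125.011 + 126.727 + 126.403 + 127.139) / 10 = 127.02
s = sqrt(sum((x - mean)^2)/(n-1)) = 1.0048152
u_A = s / sqrt(n) = 1.0048152 / sqrt(10) = 0.31775047
u_B1 = 0.372 / sqrt(6) = 0.15186836
u_B2 = 0.245 / sqrt(3) = 0.14145082
u_B3 = 1.212 / sqrt(6) = 0.49479693
u_B4 = 0.432 / sqrt(3) = 0.24941532
uc = sqrt(0.31775047^2 + 0.15186836^2 + 0.14145082^2 + 0.49479693^2 + 0.24941532^2) = 0.67161723
U = k * uc = 2.58 * 0.67161723
U = 1.7328

1.7328


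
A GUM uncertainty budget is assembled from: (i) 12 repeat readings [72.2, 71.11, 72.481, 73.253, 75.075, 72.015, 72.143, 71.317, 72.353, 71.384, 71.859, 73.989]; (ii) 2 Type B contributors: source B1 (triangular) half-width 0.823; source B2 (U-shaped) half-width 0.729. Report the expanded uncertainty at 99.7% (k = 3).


mean = (72.2 + 71.11 + 72.481 + 73.253 + 75.075 + 72.015 + 72.143 + 71.317 + 72.353 + 71.384 + 71.859 + 73.989) / 12 = 72.43158333
s = sqrt(sum((x - mean)^2)/(n-1)) = 1.160766
u_A = s / sqrt(n) = 1.160766 / sqrt(12) = 0.33508428
u_B1 = 0.823 / sqrt(6) = 0.33598834
u_B2 = 0.729 / sqrt(2) = 0.51548084
uc = sqrt(0.33508428^2 + 0.33598834^2 + 0.51548084^2) = 0.70063552
U = k * uc = 3 * 0.70063552
U = 2.1019

2.1019


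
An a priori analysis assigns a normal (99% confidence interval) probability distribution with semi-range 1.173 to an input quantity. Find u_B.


u_B = half_width / 2.576
u_B = 1.173 / 2.576
u_B = 0.4554

0.4554


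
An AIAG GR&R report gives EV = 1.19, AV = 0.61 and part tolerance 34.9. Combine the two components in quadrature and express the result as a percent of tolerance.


GRR = sqrt(EV^2 + AV^2) = sqrt(1.19^2 + 0.61^2) = 1.337236
%GRR = GRR / tol * 100 = 1.337236 / 34.9 * 100
%GRR = 3.8316

3.8316


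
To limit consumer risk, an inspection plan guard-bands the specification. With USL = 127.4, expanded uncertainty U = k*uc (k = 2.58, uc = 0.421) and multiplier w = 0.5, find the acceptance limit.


U = k * uc = 2.58 * 0.421 = 1.08618
guard band g = w * U = 0.5 * 1.08618 = 0.54309
AL = USL - g = 127.4 - 0.54309
AL = 126.8569

126.8569


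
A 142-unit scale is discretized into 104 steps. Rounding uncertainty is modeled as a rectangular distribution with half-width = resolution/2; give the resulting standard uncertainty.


resolution = range / divisions
resolution = 142 / 104 = 1.3653846
u_res = resolution / (2*sqrt(3))
u_res = 1.3653846 / 3.4641016
u_res = 0.3942

0.3942


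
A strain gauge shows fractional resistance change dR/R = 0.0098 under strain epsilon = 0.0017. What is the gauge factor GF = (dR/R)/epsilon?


GF = (dR/R) / epsilon
= 0.0098 / 0.0017
= 5.7647

5.7647


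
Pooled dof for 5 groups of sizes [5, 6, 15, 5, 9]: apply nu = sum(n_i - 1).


nu = sum_i (n_i - 1)
nu = ((5 - 1) + (6 - 1) + (15 - 1) + (5 - 1) + (9 - 1))
nu = 4 + 5 + 14 + 4 + 8
nu = 35

35


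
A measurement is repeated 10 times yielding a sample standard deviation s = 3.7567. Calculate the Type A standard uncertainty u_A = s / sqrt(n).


u_A = s / sqrt(n)
u_A = 3.7567 / sqrt(10)
u_A = 3.7567 / 3.1622777
u_A = 1.1880

1.1880


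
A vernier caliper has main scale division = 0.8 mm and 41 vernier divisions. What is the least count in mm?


LC = MSD / n_div
= 0.8 / 41
= 0.0195

0.0195


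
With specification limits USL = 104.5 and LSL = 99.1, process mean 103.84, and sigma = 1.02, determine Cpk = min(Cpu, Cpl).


Cpu = (USL - mean) / (3*sigma) = (104.5 - 103.84) / (3*1.02) = 0.2157
Cpl = (mean - LSL) / (3*sigma) = (103.84 - 99.1) / (3*1.02) = 1.5490
Cpk = min(Cpu, Cpl) = 0.2157

0.2157


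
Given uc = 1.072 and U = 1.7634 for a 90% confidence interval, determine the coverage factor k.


k = U / uc
k = 1.7634 / 1.072
k = 1.645

1.645


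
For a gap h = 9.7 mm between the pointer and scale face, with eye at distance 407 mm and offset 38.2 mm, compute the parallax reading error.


error = h * offset / d
= 9.7 * 38.2 / 407
= 0.9104

0.9104


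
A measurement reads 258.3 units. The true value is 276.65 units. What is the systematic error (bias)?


Systematic error = measured - true
= 258.3 - 276.65
= -18.3500

-18.3500


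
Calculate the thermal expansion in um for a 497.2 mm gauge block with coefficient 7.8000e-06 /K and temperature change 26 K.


dL = L * alpha * dT
= 497.2 * 7.8000e-06 * 26
= 0.1008322 mm
dL_um = 0.1008322 * 1000 = 100.8322 um

100.8322


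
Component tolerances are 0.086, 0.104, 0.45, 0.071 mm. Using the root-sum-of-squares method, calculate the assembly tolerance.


RSS = sqrt(0.086^2 + 0.104^2 + 0.45^2 + 0.071^2)
= sqrt(0.225753)
= 0.4751

0.4751


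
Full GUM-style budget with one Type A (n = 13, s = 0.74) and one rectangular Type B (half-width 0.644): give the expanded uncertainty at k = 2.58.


u_A = s / sqrt(n) = 0.74 / sqrt(13) = 0.20523907
u_B = half_width / sqrt(3) = 0.644 / sqrt(3) = 0.37181357
uc = sqrt(u_A^2 + u_B^2) = sqrt(0.20523907^2 + 0.37181357^2) = 0.42469802
U = k * uc = 2.58 * 0.42469802
U = 1.0957

1.0957


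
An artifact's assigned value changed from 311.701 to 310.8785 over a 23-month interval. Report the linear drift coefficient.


rate = (v2 - v1) / months
= (310.8785 - 311.701) / 23
= -0.8225 / 23
= -0.0358

-0.0358


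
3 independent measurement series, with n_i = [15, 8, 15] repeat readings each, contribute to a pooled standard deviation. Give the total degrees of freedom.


nu = sum_i (n_i - 1)
nu = ((15 - 1) + (8 - 1) + (15 - 1))
nu = 14 + 7 + 14
nu = 35

35


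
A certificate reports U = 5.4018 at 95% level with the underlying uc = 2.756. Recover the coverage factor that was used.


k = U / uc
k = 5.4018 / 2.756
k = 1.96

1.96


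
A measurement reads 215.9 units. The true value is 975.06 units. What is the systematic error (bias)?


Systematic error = measured - true
= 215.9 - 975.06
= -759.1600

-759.1600


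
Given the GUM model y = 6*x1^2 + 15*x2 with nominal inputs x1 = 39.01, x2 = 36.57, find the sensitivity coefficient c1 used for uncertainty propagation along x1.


y = 6*x1^2 + 15*x2
dy/dx1 = 2*6*x1
Evaluate at x1 = 39.01: c1 = 12 * 39.01
c1 = 468.1200

468.1200


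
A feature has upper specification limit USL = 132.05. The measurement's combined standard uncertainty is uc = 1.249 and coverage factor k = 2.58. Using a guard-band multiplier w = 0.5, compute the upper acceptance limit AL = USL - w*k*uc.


U = k * uc = 2.58 * 1.249 = 3.22242
guard band g = w * U = 0.5 * 3.22242 = 1.61121
AL = USL - g = 132.05 - 1.61121
AL = 130.4388

130.4388


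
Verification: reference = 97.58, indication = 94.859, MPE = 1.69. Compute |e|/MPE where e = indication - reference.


e = indication - reference = 94.859 - 97.58 = -2.7210
|e| = 2.7210
ratio = |e| / MPE = 2.7210 / 1.69
ratio = 1.6101

1.6101


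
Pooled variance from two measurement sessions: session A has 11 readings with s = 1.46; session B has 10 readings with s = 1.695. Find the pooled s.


s_p = sqrt(((n1-1)*s1^2 + (n2-1)*s2^2) / (n1+n2-2))
numerator = (11-1)*1.46^2 + (10-1)*1.695^2 = 21.316 + 25.857225 = 47.173225
denominator = 11 + 10 - 2 = 19
s_p^2 = 47.173225 / 19 = 2.4828013
s_p = sqrt(2.4828013) = 1.5757

1.5757


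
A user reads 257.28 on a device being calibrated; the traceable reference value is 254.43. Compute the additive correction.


Correction = standard - reading
= 254.43 - 257.28
= -2.8500

-2.8500


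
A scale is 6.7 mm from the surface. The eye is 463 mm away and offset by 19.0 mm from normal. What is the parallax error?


error = h * offset / d
= 6.7 * 19.0 / 463
= 0.2749

0.2749


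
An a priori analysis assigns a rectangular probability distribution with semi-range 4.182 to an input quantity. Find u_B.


u_B = half_width / sqrt(3)
u_B = 4.182 / 1.7320508
u_B = 2.4145

2.4145


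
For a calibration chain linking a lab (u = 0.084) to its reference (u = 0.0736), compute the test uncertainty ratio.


TUR = u_lab / u_ref
= 0.084 / 0.0736
= 1.1413

1.1413


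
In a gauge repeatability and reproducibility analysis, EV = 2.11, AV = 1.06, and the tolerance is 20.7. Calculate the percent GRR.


GRR = sqrt(EV^2 + AV^2) = sqrt(2.11^2 + 1.06^2) = 2.361292
%GRR = GRR / tol * 100 = 2.361292 / 20.7 * 100
%GRR = 11.4072

11.4072


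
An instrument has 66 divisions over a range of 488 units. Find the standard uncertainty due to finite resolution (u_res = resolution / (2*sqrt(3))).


resolution = range / divisions
resolution = 488 / 66 = 7.3939394
u_res = resolution / (2*sqrt(3))
u_res = 7.3939394 / 3.4641016
u_res = 2.1344

2.1344


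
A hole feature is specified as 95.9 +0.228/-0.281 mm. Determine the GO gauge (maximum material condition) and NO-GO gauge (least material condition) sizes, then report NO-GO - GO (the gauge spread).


GO = nominal - lower_tol (smallest hole = maximum material condition)
GO = 95.9 - 0.281 = 95.619
NO-GO = nominal + upper_tol (largest hole = least material condition)
NO-GO = 95.9 + 0.228 = 96.128
spread = NO-GO - GO = 96.128 - 95.619 = 0.5090

0.5090


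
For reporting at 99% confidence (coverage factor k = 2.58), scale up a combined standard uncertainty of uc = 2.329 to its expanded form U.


U = k * uc
U = 2.58 * 2.329
U = 6.0088

6.0088


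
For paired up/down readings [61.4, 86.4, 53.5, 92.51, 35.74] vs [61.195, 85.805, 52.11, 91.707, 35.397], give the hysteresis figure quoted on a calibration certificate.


|61.4 - 61.195| = 0.2050
|86.4 - 85.805| = 0.5950
|53.5 - 52.11| = 1.3900
|92.51 - 91.707| = 0.8030
|35.74 - 35.397| = 0.3430
hysteresis = max(diffs) = 1.3900

1.3900


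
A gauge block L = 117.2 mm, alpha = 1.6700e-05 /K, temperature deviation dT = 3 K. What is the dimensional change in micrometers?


dL = L * alpha * dT
= 117.2 * 1.6700e-05 * 3
= 0.0058717 mm
dL_um = 0.0058717 * 1000 = 5.8717 um

5.8717


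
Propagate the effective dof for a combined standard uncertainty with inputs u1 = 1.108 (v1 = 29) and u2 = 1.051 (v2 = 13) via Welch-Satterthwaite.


uc = sqrt(u1^2 + u2^2) = sqrt(1.108^2 + 1.051^2) = 1.5271755
v_eff = uc^4 / (u1^4/v1 + u2^4/v2)
= 1.5271755^4 / (1.108^4/29 + 1.051^4/13)
= 5.4394601 / 0.14582818
v_eff = 37.3005

37.3005


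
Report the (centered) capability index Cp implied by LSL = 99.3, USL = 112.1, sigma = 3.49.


Cp = (USL - LSL) / (6 * sigma)
= (112.1 - 99.3) / (6 * 3.49)
= 12.8000 / 20.9400
= 0.6113

0.6113


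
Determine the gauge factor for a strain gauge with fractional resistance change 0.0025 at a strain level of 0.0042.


GF = (dR/R) / epsilon
= 0.0025 / 0.0042
= 0.5952

0.5952


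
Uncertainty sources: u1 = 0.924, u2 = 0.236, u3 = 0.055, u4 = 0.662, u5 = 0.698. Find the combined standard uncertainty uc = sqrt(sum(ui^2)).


uc = sqrt(0.924^2 + 0.236^2 + 0.055^2 + 0.662^2 + 0.698^2)
uc = sqrt(1.837945)
uc = 1.3557

1.3557


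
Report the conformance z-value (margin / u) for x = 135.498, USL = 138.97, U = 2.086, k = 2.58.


u = U / k = 2.086 / 2.58 = 0.80852713
margin = |USL - x| = |138.97 - 135.498| = 3.472
z = margin / u = 3.472 / 0.80852713
z = 4.2942

4.2942


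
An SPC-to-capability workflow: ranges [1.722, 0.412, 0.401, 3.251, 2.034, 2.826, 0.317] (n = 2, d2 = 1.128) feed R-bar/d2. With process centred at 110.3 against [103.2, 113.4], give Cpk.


R_bar = (1.722 + 0.412 + 0.401 + 3.251 + 2.034 + 2.826 + 0.317) / 7 = 1.5661429
sigma = R_bar / d2 = 1.5661429 / 1.128 = 1.3884246
Cp = (USL - LSL)/(6*sigma) = (113.4 - 103.2)/(6*1.3884246) = 1.2244
Cpu = (113.4 - 110.3)/(3*1.3884246) = 0.7442
Cpl = (110.3 - 103.2)/(3*1.3884246) = 1.7046
Cpk = min(Cpu, Cpl) = 0.7442

0.7442


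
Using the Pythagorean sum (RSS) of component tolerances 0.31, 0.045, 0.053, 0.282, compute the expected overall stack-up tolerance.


RSS = sqrt(0.31^2 + 0.045^2 + 0.053^2 + 0.282^2)
= sqrt(0.180458)
= 0.4248

0.4248


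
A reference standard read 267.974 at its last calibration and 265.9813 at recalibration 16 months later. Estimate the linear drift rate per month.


rate = (v2 - v1) / months
= (265.9813 - 267.974) / 16
= -1.9927 / 16
= -0.1245

-0.1245


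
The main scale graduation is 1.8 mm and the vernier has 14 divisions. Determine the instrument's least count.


LC = MSD / n_div
= 1.8 / 14
= 0.1286

0.1286


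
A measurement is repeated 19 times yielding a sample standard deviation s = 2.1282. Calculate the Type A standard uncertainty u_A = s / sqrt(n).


u_A = s / sqrt(n)
u_A = 2.1282 / sqrt(19)
u_A = 2.1282 / 4.3588989
u_A = 0.4882

0.4882


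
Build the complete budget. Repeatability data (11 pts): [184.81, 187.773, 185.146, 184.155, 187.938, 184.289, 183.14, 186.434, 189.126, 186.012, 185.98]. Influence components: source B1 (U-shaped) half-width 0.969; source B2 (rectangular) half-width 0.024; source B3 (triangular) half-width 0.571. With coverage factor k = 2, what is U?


mean = (184.81 + 187.773 + 185.146 + 184.155 + 187.938 + 184.289 + 183.14 + 186.434 + 189.126 + 186.012 + 185.98) / 11 = 185.8911818
s = sqrt(sum((x - mean)^2)/(n-1)) = 1.8271961
u_A = s / sqrt(n) = 1.8271961 / sqrt(11) = 0.55092035
u_B1 = 0.969 / sqrt(2) = 0.68518647
u_B2 = 0.024 / sqrt(3) = 0.013856406
u_B3 = 0.571 / sqrt(6) = 0.23310977
uc = sqrt(0.55092035^2 + 0.68518647^2 + 0.013856406^2 + 0.23310977^2) = 0.9096845
U = k * uc = 2 * 0.9096845
U = 1.8194

1.8194


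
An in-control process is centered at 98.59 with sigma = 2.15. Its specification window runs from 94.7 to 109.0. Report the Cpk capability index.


Cpu = (USL - mean) / (3*sigma) = (109.0 - 98.59) / (3*2.15) = 1.6140
Cpl = (mean - LSL) / (3*sigma) = (98.59 - 94.7) / (3*2.15) = 0.6031
Cpk = min(Cpu, Cpl) = 0.6031

0.6031


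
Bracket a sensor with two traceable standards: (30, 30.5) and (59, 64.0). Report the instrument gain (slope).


slope = (y2 - y1) / (x2 - x1)
= (64.0 - 30.5) / (59 - 30)
= 33.5000 / 29
= 1.1552

1.1552


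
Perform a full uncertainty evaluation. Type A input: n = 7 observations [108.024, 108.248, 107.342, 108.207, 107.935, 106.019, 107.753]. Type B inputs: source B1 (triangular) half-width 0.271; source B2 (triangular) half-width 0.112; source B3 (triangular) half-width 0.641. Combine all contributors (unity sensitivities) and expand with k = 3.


mean = (108.024 + 108.248 + 107.342 + 108.207 + 107.935 + 106.019 + 107.753) / 7 = 107.6468571
s = sqrt(sum((x - mean)^2)/(n-1)) = 0.78043992
u_A = s / sqrt(n) = 0.78043992 / sqrt(7) = 0.29497856
u_B1 = 0.271 / sqrt(6) = 0.11063529
u_B2 = 0.112 / sqrt(6) = 0.045723809
u_B3 = 0.641 / sqrt(6) = 0.26168715
uc = sqrt(0.29497856^2 + 0.11063529^2 + 0.045723809^2 + 0.26168715^2) = 0.41209629
U = k * uc = 3 * 0.41209629
U = 1.2363

1.2363


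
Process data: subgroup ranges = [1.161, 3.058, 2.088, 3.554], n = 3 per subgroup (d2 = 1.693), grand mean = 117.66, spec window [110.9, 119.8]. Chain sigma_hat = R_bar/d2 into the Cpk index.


R_bar = (1.161 + 3.058 + 2.088 + 3.554) / 4 = 2.46525
sigma = R_bar / d2 = 2.46525 / 1.693 = 1.4561429
Cp = (USL - LSL)/(6*sigma) = (119.8 - 110.9)/(6*1.4561429) = 1.0187
Cpu = (119.8 - 117.66)/(3*1.4561429) = 0.4899
Cpl = (117.66 - 110.9)/(3*1.4561429) = 1.5475
Cpk = min(Cpu, Cpl) = 0.4899

0.4899


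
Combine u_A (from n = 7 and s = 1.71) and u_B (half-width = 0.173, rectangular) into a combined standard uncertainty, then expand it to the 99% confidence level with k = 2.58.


u_A = s / sqrt(n) = 1.71 / sqrt(7) = 0.64631925
u_B = half_width / sqrt(3) = 0.173 / sqrt(3) = 0.099881597
uc = sqrt(u_A^2 + u_B^2) = sqrt(0.64631925^2 + 0.099881597^2) = 0.65399152
U = k * uc = 2.58 * 0.65399152
U = 1.6873

1.6873


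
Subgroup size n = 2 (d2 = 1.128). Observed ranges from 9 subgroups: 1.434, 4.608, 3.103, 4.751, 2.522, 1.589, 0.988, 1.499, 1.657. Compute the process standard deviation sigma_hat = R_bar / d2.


R_bar = (1.434 + 4.608 + 3.103 + 4.751 + 2.522 + 1.589 + 0.988 + 1.499 + 1.657) / 9
R_bar = 22.151 / 9 = 2.4612222
sigma_hat = R_bar / d2 = 2.4612222 / 1.128 = 2.1819

2.1819


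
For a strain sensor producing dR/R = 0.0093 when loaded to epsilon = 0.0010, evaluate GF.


GF = (dR/R) / epsilon
= 0.0093 / 0.0010
= 9.3000

9.3000


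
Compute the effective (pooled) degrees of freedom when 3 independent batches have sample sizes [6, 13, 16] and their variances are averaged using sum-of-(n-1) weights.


nu = sum_i (n_i - 1)
nu = ((6 - 1) + (13 - 1) + (16 - 1))
nu = 5 + 12 + 15
nu = 32

32


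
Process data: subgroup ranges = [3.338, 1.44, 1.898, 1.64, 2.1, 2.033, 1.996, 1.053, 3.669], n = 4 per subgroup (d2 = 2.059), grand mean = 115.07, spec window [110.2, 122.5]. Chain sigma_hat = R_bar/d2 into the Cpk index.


R_bar = (3.338 + 1.44 + 1.898 + 1.64 + 2.1 + 2.033 + 1.996 + 1.053 + 3.669) / 9 = 2.1296667
sigma = R_bar / d2 = 2.1296667 / 2.059 = 1.0343209
Cp = (USL - LSL)/(6*sigma) = (122.5 - 110.2)/(6*1.0343209) = 1.9820
Cpu = (122.5 - 115.07)/(3*1.0343209) = 2.3945
Cpl = (115.07 - 110.2)/(3*1.0343209) = 1.5695
Cpk = min(Cpu, Cpl) = 1.5695

1.5695


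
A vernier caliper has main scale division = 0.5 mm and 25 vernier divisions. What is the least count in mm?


LC = MSD / n_div
= 0.5 / 25
= 0.0200

0.0200


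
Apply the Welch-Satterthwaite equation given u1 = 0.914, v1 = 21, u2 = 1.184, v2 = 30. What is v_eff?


uc = sqrt(u1^2 + u2^2) = sqrt(0.914^2 + 1.184^2) = 1.4957446
v_eff = uc^4 / (u1^4/v1 + u2^4/v2)
= 1.4957446^4 / (0.914^4/21 + 1.184^4/30)
= 5.0052961 / 0.098739364
v_eff = 50.6920

50.6920


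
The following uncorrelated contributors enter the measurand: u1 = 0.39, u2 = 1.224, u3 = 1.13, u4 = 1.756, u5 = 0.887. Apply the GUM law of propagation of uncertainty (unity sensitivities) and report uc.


uc = sqrt(0.39^2 + 1.224^2 + 1.13^2 + 1.756^2 + 0.887^2)
uc = sqrt(6.797481)
uc = 2.6072

2.6072


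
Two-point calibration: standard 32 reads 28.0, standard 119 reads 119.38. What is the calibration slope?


slope = (y2 - y1) / (x2 - x1)
= (119.38 - 28.0) / (119 - 32)
= 91.3800 / 87
= 1.0503

1.0503


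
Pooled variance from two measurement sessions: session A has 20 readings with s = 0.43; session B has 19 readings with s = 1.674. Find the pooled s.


s_p = sqrt(((n1-1)*s1^2 + (n2-1)*s2^2) / (n1+n2-2))
numerator = (20-1)*0.43^2 + (19-1)*1.674^2 = 3.5131 + 50.440968 = 53.954068
denominator = 20 + 19 - 2 = 37
s_p^2 = 53.954068 / 37 = 1.4582181
s_p = sqrt(1.4582181) = 1.2076

1.2076


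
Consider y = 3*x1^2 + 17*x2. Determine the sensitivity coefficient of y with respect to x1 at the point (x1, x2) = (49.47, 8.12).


y = 3*x1^2 + 17*x2
dy/dx1 = 2*3*x1
Evaluate at x1 = 49.47: c1 = 6 * 49.47
c1 = 296.8200

296.8200


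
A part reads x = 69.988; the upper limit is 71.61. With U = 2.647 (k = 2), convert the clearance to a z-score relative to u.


u = U / k = 2.647 / 2 = 1.3235
margin = |USL - x| = |71.61 - 69.988| = 1.622
z = margin / u = 1.622 / 1.3235
z = 1.2255

1.2255


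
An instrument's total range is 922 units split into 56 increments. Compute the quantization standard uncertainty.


resolution = range / divisions
resolution = 922 / 56 = 16.464286
u_res = resolution / (2*sqrt(3))
u_res = 16.464286 / 3.4641016
u_res = 4.7528

4.7528


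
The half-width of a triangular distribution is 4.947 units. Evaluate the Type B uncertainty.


u_B = half_width / sqrt(6)
u_B = 4.947 / 2.4494897
u_B = 2.0196

2.0196


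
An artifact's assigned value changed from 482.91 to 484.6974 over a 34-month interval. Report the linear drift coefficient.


rate = (v2 - v1) / months
= (484.6974 - 482.91) / 34
= 1.7874 / 34
= 0.0526

0.0526


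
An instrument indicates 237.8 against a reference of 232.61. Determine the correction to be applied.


Correction = standard - reading
= 232.61 - 237.8
= -5.1900

-5.1900


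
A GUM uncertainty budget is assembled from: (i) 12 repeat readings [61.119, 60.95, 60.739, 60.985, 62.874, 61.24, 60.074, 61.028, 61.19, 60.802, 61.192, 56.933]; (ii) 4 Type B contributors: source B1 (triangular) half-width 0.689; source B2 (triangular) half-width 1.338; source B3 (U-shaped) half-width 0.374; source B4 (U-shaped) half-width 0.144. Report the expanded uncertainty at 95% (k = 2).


mean = (61.119 + 60.95 + 60.739 + 60.985 + 62.874 + 61.24 + 60.074 + 61.028 + 61.19 + 60.802 + 61.192 + 56.933) / 12 = 60.7605
s = sqrt(sum((x - mean)^2)/(n-1)) = 1.3643872
u_A = s / sqrt(n) = 1.3643872 / sqrt(12) = 0.39386466
u_B1 = 0.689 / sqrt(6) = 0.28128307
u_B2 = 1.338 / sqrt(6) = 0.54623621
u_B3 = 0.374 / sqrt(2) = 0.26445794
u_B4 = 0.144 / sqrt(2) = 0.10182338
uc = sqrt(0.39386466^2 + 0.28128307^2 + 0.54623621^2 + 0.26445794^2 + 0.10182338^2) = 0.78289816
U = k * uc = 2 * 0.78289816
U = 1.5658

1.5658


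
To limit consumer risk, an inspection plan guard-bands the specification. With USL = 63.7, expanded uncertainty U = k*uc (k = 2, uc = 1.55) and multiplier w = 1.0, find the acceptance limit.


U = k * uc = 2 * 1.55 = 3.1
guard band g = w * U = 1.0 * 3.1 = 3.1
AL = USL - g = 63.7 - 3.1
AL = 60.6000

60.6000


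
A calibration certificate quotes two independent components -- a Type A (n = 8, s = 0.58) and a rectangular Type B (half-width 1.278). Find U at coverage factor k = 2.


u_A = s / sqrt(n) = 0.58 / sqrt(8) = 0.20506097
u_B = half_width / sqrt(3) = 1.278 / sqrt(3) = 0.73785364
uc = sqrt(u_A^2 + u_B^2) = sqrt(0.20506097^2 + 0.73785364^2) = 0.76581851
U = k * uc = 2 * 0.76581851
U = 1.5316

1.5316


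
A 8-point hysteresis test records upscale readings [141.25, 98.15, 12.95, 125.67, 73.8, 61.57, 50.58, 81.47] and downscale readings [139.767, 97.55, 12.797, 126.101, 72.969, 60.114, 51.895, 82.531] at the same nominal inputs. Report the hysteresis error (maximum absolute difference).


|141.25 - 139.767| = 1.4830
|98.15 - 97.55| = 0.6000
|12.95 - 12.797| = 0.1530
|125.67 - 126.101| = 0.4310
|73.8 - 72.969| = 0.8310
|61.57 - 60.114| = 1.4560
|50.58 - 51.895| = 1.3150
|81.47 - 82.531| = 1.0610
hysteresis = max(diffs) = 1.4830

1.4830


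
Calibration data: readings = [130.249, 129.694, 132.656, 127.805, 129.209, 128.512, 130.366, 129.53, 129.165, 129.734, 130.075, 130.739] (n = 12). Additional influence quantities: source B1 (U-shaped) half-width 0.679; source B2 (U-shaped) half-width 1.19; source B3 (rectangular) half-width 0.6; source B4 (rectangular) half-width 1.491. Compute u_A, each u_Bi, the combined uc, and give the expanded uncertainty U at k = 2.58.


mean = (130.249 + 129.694 + 132.656 + 127.805 + 129.209 + 128.512 + 130.366 + 129.53 + 129.165 + 129.734 + 130.075 + 130.739) / 12 = 129.8111667
s = sqrt(sum((x - mean)^2)/(n-1)) = 1.2103534
u_A = s / sqrt(n) = 1.2103534 / sqrt(12) = 0.34939893
u_B1 = 0.679 / sqrt(2) = 0.4801255
u_B2 = 1.19 / sqrt(2) = 0.84145707
u_B3 = 0.6 / sqrt(3) = 0.34641016
u_B4 = 1.491 / sqrt(3) = 0.86082925
uc = sqrt(0.34939893^2 + 0.4801255^2 + 0.84145707^2 + 0.34641016^2 + 0.86082925^2) = 1.3862457
U = k * uc = 2.58 * 1.3862457
U = 3.5765

3.5765


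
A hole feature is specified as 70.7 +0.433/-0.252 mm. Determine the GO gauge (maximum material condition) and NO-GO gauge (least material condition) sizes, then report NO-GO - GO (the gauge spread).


GO = nominal - lower_tol (smallest hole = maximum material condition)
GO = 70.7 - 0.252 = 70.448
NO-GO = nominal + upper_tol (largest hole = least material condition)
NO-GO = 70.7 + 0.433 = 71.133
spread = NO-GO - GO = 71.133 - 70.448 = 0.6850

0.6850


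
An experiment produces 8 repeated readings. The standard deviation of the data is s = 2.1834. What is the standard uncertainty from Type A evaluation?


u_A = s / sqrt(n)
u_A = 2.1834 / sqrt(8)
u_A = 2.1834 / 2.8284271
u_A = 0.7719

0.7719


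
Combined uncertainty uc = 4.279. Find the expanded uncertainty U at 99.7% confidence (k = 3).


U = k * uc
U = 3 * 4.279
U = 12.8370

12.8370


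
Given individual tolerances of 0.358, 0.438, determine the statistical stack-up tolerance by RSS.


RSS = sqrt(0.358^2 + 0.438^2)
= sqrt(0.320008)
= 0.5657

0.5657


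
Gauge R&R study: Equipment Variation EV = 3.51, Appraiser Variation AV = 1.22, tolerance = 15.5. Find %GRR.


GRR = sqrt(EV^2 + AV^2) = sqrt(3.51^2 + 1.22^2) = 3.715979
%GRR = GRR / tol * 100 = 3.715979 / 15.5 * 100
%GRR = 23.9741

23.9741


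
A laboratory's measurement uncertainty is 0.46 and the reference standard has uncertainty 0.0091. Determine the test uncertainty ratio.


TUR = u_lab / u_ref
= 0.46 / 0.0091
= 50.5495

50.5495


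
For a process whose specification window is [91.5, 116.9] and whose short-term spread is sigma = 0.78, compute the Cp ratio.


Cp = (USL - LSL) / (6 * sigma)
= (116.9 - 91.5) / (6 * 0.78)
= 25.4000 / 4.6800
= 5.4274

5.4274


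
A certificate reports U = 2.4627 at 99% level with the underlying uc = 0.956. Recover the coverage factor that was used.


k = U / uc
k = 2.4627 / 0.956
k = 2.576

2.576


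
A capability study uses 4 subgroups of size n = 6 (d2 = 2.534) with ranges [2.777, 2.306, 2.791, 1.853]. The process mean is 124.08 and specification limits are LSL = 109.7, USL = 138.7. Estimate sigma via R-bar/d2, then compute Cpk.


R_bar = (2.777 + 2.306 + 2.791 + 1.853) / 4 = 2.43175
sigma = R_bar / d2 = 2.43175 / 2.534 = 0.95964878
Cp = (USL - LSL)/(6*sigma) = (138.7 - 109.7)/(6*0.95964878) = 5.0366
Cpu = (138.7 - 124.08)/(3*0.95964878) = 5.0782
Cpl = (124.08 - 109.7)/(3*0.95964878) = 4.9949
Cpk = min(Cpu, Cpl) = 4.9949

4.9949


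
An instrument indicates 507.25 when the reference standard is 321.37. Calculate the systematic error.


Systematic error = measured - true
= 507.25 - 321.37
= 185.8800

185.8800


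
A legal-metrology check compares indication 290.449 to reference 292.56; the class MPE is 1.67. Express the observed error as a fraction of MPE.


e = indication - reference = 290.449 - 292.56 = -2.1110
|e| = 2.1110
ratio = |e| / MPE = 2.1110 / 1.67
ratio = 1.2641

1.2641


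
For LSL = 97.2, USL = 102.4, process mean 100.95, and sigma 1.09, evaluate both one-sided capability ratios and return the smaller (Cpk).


Cpu = (USL - mean) / (3*sigma) = (102.4 - 100.95) / (3*1.09) = 0.4434
Cpl = (mean - LSL) / (3*sigma) = (100.95 - 97.2) / (3*1.09) = 1.1468
Cpk = min(Cpu, Cpl) = 0.4434

0.4434


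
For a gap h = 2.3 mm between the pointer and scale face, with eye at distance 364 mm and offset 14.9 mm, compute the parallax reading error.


error = h * offset / d
= 2.3 * 14.9 / 364
= 0.0941

0.0941


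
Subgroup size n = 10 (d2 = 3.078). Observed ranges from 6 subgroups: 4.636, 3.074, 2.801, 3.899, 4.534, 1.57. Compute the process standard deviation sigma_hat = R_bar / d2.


R_bar = (4.636 + 3.074 + 2.801 + 3.899 + 4.534 + 1.57) / 6
R_bar = 20.514 / 6 = 3.419
sigma_hat = R_bar / d2 = 3.419 / 3.078 = 1.1108

1.1108


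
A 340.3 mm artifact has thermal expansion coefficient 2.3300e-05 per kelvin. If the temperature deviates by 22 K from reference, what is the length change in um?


dL = L * alpha * dT
= 340.3 * 2.3300e-05 * 22
= 0.1744378 mm
dL_um = 0.1744378 * 1000 = 174.4378 um

174.4378


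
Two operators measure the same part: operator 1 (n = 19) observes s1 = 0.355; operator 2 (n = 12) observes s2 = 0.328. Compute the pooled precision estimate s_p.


s_p = sqrt(((n1-1)*s1^2 + (n2-1)*s2^2) / (n1+n2-2))
numerator = (19-1)*0.355^2 + (12-1)*0.328^2 = 2.26845 + 1.183424 = 3.451874
denominator = 19 + 12 - 2 = 29
s_p^2 = 3.451874 / 29 = 0.11903014
s_p = sqrt(0.11903014) = 0.3450

0.3450


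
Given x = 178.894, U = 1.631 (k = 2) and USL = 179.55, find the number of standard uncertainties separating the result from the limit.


u = U / k = 1.631 / 2 = 0.8155
margin = |USL - x| = |179.55 - 178.894| = 0.656
z = margin / u = 0.656 / 0.8155
z = 0.8044

0.8044


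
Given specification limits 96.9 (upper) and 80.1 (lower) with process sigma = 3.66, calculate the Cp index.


Cp = (USL - LSL) / (6 * sigma)
= (96.9 - 80.1) / (6 * 3.66)
= 16.8000 / 21.9600
= 0.7650

0.7650


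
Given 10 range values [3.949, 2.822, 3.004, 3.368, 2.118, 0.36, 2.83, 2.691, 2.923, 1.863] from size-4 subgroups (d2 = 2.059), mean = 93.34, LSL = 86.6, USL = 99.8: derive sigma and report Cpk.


R_bar = (3.949 + 2.822 + 3.004 + 3.368 + 2.118 + 0.36 + 2.83 + 2.691 + 2.923 + 1.863) / 10 = 2.5928
sigma = R_bar / d2 = 2.5928 / 2.059 = 1.2592521
Cp = (USL - LSL)/(6*sigma) = (99.8 - 86.6)/(6*1.2592521) = 1.7471
Cpu = (99.8 - 93.34)/(3*1.2592521) = 1.7100
Cpl = (93.34 - 86.6)/(3*1.2592521) = 1.7841
Cpk = min(Cpu, Cpl) = 1.7100

1.7100


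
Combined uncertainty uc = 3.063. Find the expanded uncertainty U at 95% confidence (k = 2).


U = k * uc
U = 2 * 3.063
U = 6.1260

6.1260


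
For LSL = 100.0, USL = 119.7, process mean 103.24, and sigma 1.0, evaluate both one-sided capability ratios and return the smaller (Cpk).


Cpu = (USL - mean) / (3*sigma) = (119.7 - 103.24) / (3*1.0) = 5.4867
Cpl = (mean - LSL) / (3*sigma) = (103.24 - 100.0) / (3*1.0) = 1.0800
Cpk = min(Cpu, Cpl) = 1.0800

1.0800


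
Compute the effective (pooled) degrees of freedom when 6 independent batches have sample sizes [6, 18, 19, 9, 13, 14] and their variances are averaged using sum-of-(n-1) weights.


nu = sum_i (n_i - 1)
nu = ((6 - 1) + (18 - 1) + (19 - 1) + (9 - 1) + (13 - 1) + (14 - 1))
nu = 5 + 17 + 18 + 8 + 12 + 13
nu = 73

73


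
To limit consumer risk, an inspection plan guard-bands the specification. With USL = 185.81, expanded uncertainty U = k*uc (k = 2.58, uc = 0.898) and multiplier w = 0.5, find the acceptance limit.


U = k * uc = 2.58 * 0.898 = 2.31684
guard band g = w * U = 0.5 * 2.31684 = 1.15842
AL = USL - g = 185.81 - 1.15842
AL = 184.6516

184.6516


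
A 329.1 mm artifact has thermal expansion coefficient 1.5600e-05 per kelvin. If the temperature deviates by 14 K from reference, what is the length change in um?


dL = L * alpha * dT
= 329.1 * 1.5600e-05 * 14
= 0.0718754 mm
dL_um = 0.0718754 * 1000 = 71.8754 um

71.8754


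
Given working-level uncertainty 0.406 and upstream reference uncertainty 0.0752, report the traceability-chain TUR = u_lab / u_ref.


TUR = u_lab / u_ref
= 0.406 / 0.0752
= 5.3989

5.3989


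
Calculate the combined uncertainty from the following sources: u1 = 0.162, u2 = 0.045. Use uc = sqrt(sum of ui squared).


uc = sqrt(0.162^2 + 0.045^2)
uc = sqrt(0.028269)
uc = 0.1681

0.1681


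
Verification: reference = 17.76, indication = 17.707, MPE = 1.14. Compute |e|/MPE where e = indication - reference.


e = indication - reference = 17.707 - 17.76 = -0.0530
|e| = 0.0530
ratio = |e| / MPE = 0.0530 / 1.14
ratio = 0.0465

0.0465


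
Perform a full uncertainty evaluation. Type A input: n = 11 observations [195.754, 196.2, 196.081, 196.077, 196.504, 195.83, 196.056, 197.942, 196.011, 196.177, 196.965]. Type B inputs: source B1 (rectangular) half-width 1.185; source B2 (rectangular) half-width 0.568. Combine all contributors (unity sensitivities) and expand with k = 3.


mean = (195.754 + 196.2 + 196.081 + 196.077 + 196.504 + 195.83 + 196.056 + 197.942 + 196.011 + 196.177 + 196.965) / 11 = 196.327
s = sqrt(sum((x - mean)^2)/(n-1)) = 0.6290372
u_A = s / sqrt(n) = 0.6290372 / sqrt(11) = 0.18966185
u_B1 = 1.185 / sqrt(3) = 0.68416007
u_B2 = 0.568 / sqrt(3) = 0.32793495
uc = sqrt(0.18966185^2 + 0.68416007^2 + 0.32793495^2) = 0.78204089
U = k * uc = 3 * 0.78204089
U = 2.3461

2.3461


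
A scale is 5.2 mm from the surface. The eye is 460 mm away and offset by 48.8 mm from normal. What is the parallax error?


error = h * offset / d
= 5.2 * 48.8 / 460
= 0.5517

0.5517


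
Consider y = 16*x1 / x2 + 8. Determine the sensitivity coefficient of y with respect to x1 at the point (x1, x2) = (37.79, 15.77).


y = 16*x1 / x2 + 8
dy/dx1 = 16/x2
Evaluate at x2 = 15.77: c1 = 16 / 15.77
c1 = 1.0146

1.0146


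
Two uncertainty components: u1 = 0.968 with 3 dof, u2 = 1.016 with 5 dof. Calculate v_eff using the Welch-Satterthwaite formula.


uc = sqrt(u1^2 + u2^2) = sqrt(0.968^2 + 1.016^2) = 1.4033104
v_eff = uc^4 / (u1^4/v1 + u2^4/v2)
= 1.4033104^4 / (0.968^4/3 + 1.016^4/5)
= 3.878064 / 0.50578182
v_eff = 7.6675

7.6675


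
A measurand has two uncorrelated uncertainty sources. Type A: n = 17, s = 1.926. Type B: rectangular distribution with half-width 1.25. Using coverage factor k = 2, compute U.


u_A = s / sqrt(n) = 1.926 / sqrt(17) = 0.46712361
u_B = half_width / sqrt(3) = 1.25 / sqrt(3) = 0.72168784
uc = sqrt(u_A^2 + u_B^2) = sqrt(0.46712361^2 + 0.72168784^2) = 0.85967308
U = k * uc = 2 * 0.85967308
U = 1.7193

1.7193


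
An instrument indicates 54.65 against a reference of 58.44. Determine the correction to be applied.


Correction = standard - reading
= 58.44 - 54.65
= 3.7900

3.7900


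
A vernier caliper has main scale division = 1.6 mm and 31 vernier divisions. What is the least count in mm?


LC = MSD / n_div
= 1.6 / 31
= 0.0516

0.0516


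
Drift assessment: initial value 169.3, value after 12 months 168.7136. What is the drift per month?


rate = (v2 - v1) / months
= (168.7136 - 169.3) / 12
= -0.5864 / 12
= -0.0489

-0.0489


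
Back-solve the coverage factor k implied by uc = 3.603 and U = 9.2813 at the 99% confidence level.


k = U / uc
k = 9.2813 / 3.603
k = 2.576

2.576


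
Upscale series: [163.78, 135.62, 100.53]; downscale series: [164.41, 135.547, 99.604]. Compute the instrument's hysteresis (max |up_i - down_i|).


|163.78 - 164.41| = 0.6300
|135.62 - 135.547| = 0.0730
|100.53 - 99.604| = 0.9260
hysteresis = max(diffs) = 0.9260

0.9260


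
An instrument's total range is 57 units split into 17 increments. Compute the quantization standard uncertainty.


resolution = range / divisions
resolution = 57 / 17 = 3.3529412
u_res = resolution / (2*sqrt(3))
u_res = 3.3529412 / 3.4641016
u_res = 0.9679

0.9679


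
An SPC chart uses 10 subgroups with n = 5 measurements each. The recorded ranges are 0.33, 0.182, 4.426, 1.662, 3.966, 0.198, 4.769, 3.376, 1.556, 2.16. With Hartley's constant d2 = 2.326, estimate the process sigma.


R_bar = (0.33 + 0.182 + 4.426 + 1.662 + 3.966 + 0.198 + 4.769 + 3.376 + 1.556 + 2.16) / 10
R_bar = 22.625 / 10 = 2.2625
sigma_hat = R_bar / d2 = 2.2625 / 2.326 = 0.9727

0.9727


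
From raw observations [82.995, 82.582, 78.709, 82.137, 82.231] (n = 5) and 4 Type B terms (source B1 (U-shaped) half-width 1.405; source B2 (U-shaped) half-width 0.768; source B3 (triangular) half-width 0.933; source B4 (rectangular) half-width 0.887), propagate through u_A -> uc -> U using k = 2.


mean = (82.995 + 82.582 + 78.709 + 82.137 + 82.231) / 5 = 81.7308
s = sqrt(sum((x - mean)^2)/(n-1)) = 1.7225865
u_A = s / sqrt(n) = 1.7225865 / sqrt(5) = 0.7703641
u_B1 = 1.405 / sqrt(2) = 0.99348503
u_B2 = 0.768 / sqrt(2) = 0.54305801
u_B3 = 0.933 / sqrt(6) = 0.38089566
u_B4 = 0.887 / sqrt(3) = 0.51210969
uc = sqrt(0.7703641^2 + 0.99348503^2 + 0.54305801^2 + 0.38089566^2 + 0.51210969^2) = 1.5108684
U = k * uc = 2 * 1.5108684
U = 3.0217

3.0217


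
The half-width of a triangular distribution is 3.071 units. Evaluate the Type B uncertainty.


u_B = half_width / sqrt(6)
u_B = 3.071 / 2.4494897
u_B = 1.2537

1.2537


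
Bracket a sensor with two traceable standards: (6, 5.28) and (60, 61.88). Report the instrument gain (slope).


slope = (y2 - y1) / (x2 - x1)
= (61.88 - 5.28) / (60 - 6)
= 56.6000 / 54
= 1.0481

1.0481


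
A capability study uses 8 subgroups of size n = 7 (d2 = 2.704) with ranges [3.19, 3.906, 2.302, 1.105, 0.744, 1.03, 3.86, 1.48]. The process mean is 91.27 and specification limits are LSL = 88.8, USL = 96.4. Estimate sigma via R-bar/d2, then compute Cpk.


R_bar = (3.19 + 3.906 + 2.302 + 1.105 + 0.744 + 1.03 + 3.86 + 1.48) / 8 = 2.202125
sigma = R_bar / d2 = 2.202125 / 2.704 = 0.81439534
Cp = (USL - LSL)/(6*sigma) = (96.4 - 88.8)/(6*0.81439534) = 1.5553
Cpu = (96.4 - 91.27)/(3*0.81439534) = 2.0997
Cpl = (91.27 - 88.8)/(3*0.81439534) = 1.0110
Cpk = min(Cpu, Cpl) = 1.0110

1.0110


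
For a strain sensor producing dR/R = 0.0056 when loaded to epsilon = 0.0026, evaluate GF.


GF = (dR/R) / epsilon
= 0.0056 / 0.0026
= 2.1538

2.1538


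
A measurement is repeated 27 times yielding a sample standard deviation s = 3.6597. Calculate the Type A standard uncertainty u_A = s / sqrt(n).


u_A = s / sqrt(n)
u_A = 3.6597 / sqrt(27)
u_A = 3.6597 / 5.1961524
u_A = 0.7043

0.7043


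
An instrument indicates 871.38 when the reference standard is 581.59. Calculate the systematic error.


Systematic error = measured - true
= 871.38 - 581.59
= 289.7900

289.7900


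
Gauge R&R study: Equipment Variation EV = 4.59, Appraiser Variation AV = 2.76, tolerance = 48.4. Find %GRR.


GRR = sqrt(EV^2 + AV^2) = sqrt(4.59^2 + 2.76^2) = 5.3559033
%GRR = GRR / tol * 100 = 5.3559033 / 48.4 * 100
%GRR = 11.0659

11.0659


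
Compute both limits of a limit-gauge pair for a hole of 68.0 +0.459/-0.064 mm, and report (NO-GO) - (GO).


GO = nominal - lower_tol (smallest hole = maximum material condition)
GO = 68.0 - 0.064 = 67.936
NO-GO = nominal + upper_tol (largest hole = least material condition)
NO-GO = 68.0 + 0.459 = 68.459
spread = NO-GO - GO = 68.459 - 67.936 = 0.5230

0.5230


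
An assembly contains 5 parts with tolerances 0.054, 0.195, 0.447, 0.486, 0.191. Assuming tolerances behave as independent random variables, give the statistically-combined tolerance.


RSS = sqrt(0.054^2 + 0.195^2 + 0.447^2 + 0.486^2 + 0.191^2)
= sqrt(0.513427)
= 0.7165

0.7165


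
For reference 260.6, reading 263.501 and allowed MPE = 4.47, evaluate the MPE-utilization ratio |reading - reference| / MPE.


e = indication - reference = 263.501 - 260.6 = 2.9010
|e| = 2.9010
ratio = |e| / MPE = 2.9010 / 4.47
ratio = 0.6490

0.6490


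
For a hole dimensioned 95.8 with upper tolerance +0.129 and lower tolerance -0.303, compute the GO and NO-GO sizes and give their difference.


GO = nominal - lower_tol (smallest hole = maximum material condition)
GO = 95.8 - 0.303 = 95.497
NO-GO = nominal + upper_tol (largest hole = least material condition)
NO-GO = 95.8 + 0.129 = 95.929
spread = NO-GO - GO = 95.929 - 95.497 = 0.4320

0.4320


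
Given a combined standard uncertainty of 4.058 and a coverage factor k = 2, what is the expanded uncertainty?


U = k * uc
U = 2 * 4.058
U = 8.1160

8.1160


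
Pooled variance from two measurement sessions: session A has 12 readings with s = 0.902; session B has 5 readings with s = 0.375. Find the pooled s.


s_p = sqrt(((n1-1)*s1^2 + (n2-1)*s2^2) / (n1+n2-2))
numerator = (12-1)*0.902^2 + (5-1)*0.375^2 = 8.949644 + 0.5625 = 9.512144
denominator = 12 + 5 - 2 = 15
s_p^2 = 9.512144 / 15 = 0.63414293
s_p = sqrt(0.63414293) = 0.7963

0.7963
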